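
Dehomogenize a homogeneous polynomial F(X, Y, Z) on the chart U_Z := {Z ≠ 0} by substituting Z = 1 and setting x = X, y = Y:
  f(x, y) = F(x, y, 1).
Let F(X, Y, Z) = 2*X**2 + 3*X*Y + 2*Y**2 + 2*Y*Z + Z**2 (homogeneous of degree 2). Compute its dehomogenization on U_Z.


f(x, y) = 2*x**2 + 3*x*y + 2*y**2 + 2*y + 1

On U_Z we set Z = 1. Each monomial c·X^i·Y^j·Z^k in F becomes c·x^i·y^j·1^k = c·x^i·y^j.
Substituting Z = 1: F(X, Y, 1) = 2*x**2 + 3*x*y + 2*y**2 + 2*y + 1.
Note: deg(f) ≤ deg(F) = 2; strict inequality happens when F is divisible by Z (lost terms).


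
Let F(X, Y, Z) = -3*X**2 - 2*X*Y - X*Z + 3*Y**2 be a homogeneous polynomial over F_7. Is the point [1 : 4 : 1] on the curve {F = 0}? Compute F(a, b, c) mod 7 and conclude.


F(1,4,1) ≡ 1 (mod 7); P is NOT on the curve.

Evaluate F(1, 4, 1) term-by-term (mod 7).
  -3*X**2 ↦ -3·1·1·1 = -3
  -2*X*Y ↦ -2·1·4·1 = -8
  -X*Z ↦ -1·1·1·1 = -1
  3*Y**2 ↦ 3·1·16·1 = 48
Sum: F(1, 4, 1) = (-3) + (-8) + (-1) + (48) = 36.
Reducing mod 7: 36 ≡ 1 (mod 7).
Since F(a, b, c) ≡ 1 ≠ 0 (mod 7), P does NOT lie on the curve.


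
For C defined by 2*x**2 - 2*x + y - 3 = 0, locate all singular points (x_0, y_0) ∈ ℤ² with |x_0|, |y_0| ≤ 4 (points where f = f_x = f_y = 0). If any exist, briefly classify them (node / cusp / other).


No singular points in the scanned grid; C is smooth there.

Compute partial derivatives:
  f_x = 4*x - 2.
  f_y = 1.
f_y = 1 is a nonzero constant, so f_y never vanishes: no point (x, y) can satisfy f = f_x = f_y = 0. In particular no (x, y) ∈ {−4, ..., 4}² is singular; the curve is smooth.


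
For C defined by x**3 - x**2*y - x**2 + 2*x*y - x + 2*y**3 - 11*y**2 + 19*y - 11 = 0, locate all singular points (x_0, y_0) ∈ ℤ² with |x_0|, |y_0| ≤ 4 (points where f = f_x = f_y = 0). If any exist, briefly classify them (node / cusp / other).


Singular points: {(1, 2)}; classification: cusp.

Compute partial derivatives:
  f_x = 3*x**2 - 2*x*y - 2*x + 2*y - 1.
  f_y = -x**2 + 2*x + 6*y**2 - 22*y + 19.
Scan x_0 ∈ {−4, ..., 4}. For each x_0, f_y(x_0, y) is a polynomial in y; find its integer roots y ∈ {−4, ..., 4}, then test f_x and f at those candidates.
  x = -4: f_y(-4, y) = 6*y**2 - 22*y - 5; no integer root y with |y| ≤ 4.
  x = -3: f_y(-3, y) = 6*y**2 - 22*y + 4; no integer root y with |y| ≤ 4.
  x = -2: f_y(-2, y) = 6*y**2 - 22*y + 11; no integer root y with |y| ≤ 4.
  x = -1: f_y(-1, y) = 6*y**2 - 22*y + 16; vanishes at y ∈ {1}. (-1, 1): f_x = 8 ≠ 0.
  x = 0: f_y(0, y) = 6*y**2 - 22*y + 19; no integer root y with |y| ≤ 4.
  x = 1: f_y(1, y) = 6*y**2 - 22*y + 20; vanishes at y ∈ {2}. (1, 2): f_x = 0, f = 0 — SINGULAR.
  x = 2: f_y(2, y) = 6*y**2 - 22*y + 19; no integer root y with |y| ≤ 4.
  x = 3: f_y(3, y) = 6*y**2 - 22*y + 16; vanishes at y ∈ {1}. (3, 1): f_x = 16 ≠ 0.
  x = 4: f_y(4, y) = 6*y**2 - 22*y + 11; no integer root y with |y| ≤ 4.
Only singular point on the grid: (1, 2).
Classify: substitute x = 1 + u, y = 2 + v and expand: f = u**3 - u**2*v + 2*v**3 + v**2.
No constant or linear terms (consistent with a singular point). Quadratic part: v**2. Cubic part: u**3 - u**2*v + 2*v**3.
The quadratic part v**2 is a perfect square, so there is a single (double) tangent line v = 0, i.e. y = 2. Restricting the cubic part to that line (v = 0) leaves u**3 ≠ 0, so f is not divisible by v and the branch is v² ≈ -u**3 to lowest order — this is a cusp.
Classification: cusp.


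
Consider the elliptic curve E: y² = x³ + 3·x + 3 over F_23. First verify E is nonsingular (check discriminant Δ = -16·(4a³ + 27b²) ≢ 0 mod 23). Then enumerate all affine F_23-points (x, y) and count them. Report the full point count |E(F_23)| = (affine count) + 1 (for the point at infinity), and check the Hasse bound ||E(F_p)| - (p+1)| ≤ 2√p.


Affine points = {(0, 7), (0, 16), (3, 4), (3, 19), (9, 0), (13, 10), (13, 13), (14, 11), (14, 12), (18, 1), (18, 22), (20, 6), (20, 17), (21, 9), (21, 14)}; affine count = 15; |E(F_23)| = 16.

Discriminant check: Δ ∝ 4a³ + 27b² = 4·3³ + 27·3² = 4·27 + 27·9 ≡ 6 (mod 23). Nonzero ⇒ E is nonsingular.
For each x ∈ F_23, compute rhs = x³ + 3·x + 3 mod 23, then count y ∈ F_23 with y² ≡ rhs.
  x = 0: rhs = 3, matching y values: 7, 16 (2 points).
  x = 1: rhs = 7, matching y values: none (0 points).
  x = 2: rhs = 17, matching y values: none (0 points).
  x = 3: rhs = 16, matching y values: 4, 19 (2 points).
  x = 4: rhs = 10, matching y values: none (0 points).
  x = 5: rhs = 5, matching y values: none (0 points).
  x = 6: rhs = 7, matching y values: none (0 points).
  x = 7: rhs = 22, matching y values: none (0 points).
  x = 8: rhs = 10, matching y values: none (0 points).
  x = 9: rhs = 0, matching y values: 0 (1 points).
  x = 10: rhs = 21, matching y values: none (0 points).
  x = 11: rhs = 10, matching y values: none (0 points).
  x = 12: rhs = 19, matching y values: none (0 points).
  x = 13: rhs = 8, matching y values: 10, 13 (2 points).
  x = 14: rhs = 6, matching y values: 11, 12 (2 points).
  x = 15: rhs = 19, matching y values: none (0 points).
  x = 16: rhs = 7, matching y values: none (0 points).
  x = 17: rhs = 22, matching y values: none (0 points).
  x = 18: rhs = 1, matching y values: 1, 22 (2 points).
  x = 19: rhs = 19, matching y values: none (0 points).
  x = 20: rhs = 13, matching y values: 6, 17 (2 points).
  x = 21: rhs = 12, matching y values: 9, 14 (2 points).
  x = 22: rhs = 22, matching y values: none (0 points).
Total affine count: 15.
Full point count |E(F_23)| = 15 + 1 = 16.
Hasse bound: |16 − (23+1)| = |-8| = 8 ≤ 2√23 ≈ 9.5917 ✓.


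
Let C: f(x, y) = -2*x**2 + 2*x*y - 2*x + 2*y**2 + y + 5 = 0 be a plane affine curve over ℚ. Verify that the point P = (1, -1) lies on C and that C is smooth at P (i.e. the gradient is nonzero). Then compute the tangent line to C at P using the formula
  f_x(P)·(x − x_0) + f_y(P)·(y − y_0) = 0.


Tangent line at P: -8*x - y + 7 = 0.

Step 1: f(1, -1) = 0, so P lies on C.
Step 2: partial derivatives
  f_x(x, y) = -4*x + 2*y - 2, f_y(x, y) = 2*x + 4*y + 1.
  f_x(P) = -8, f_y(P) = -1 (gradient nonzero, so P is smooth).
Step 3: tangent line at P: -8·(x − 1) + -1·(y − -1) = 0.
Expanding: -8*x - y + 7 = 0.


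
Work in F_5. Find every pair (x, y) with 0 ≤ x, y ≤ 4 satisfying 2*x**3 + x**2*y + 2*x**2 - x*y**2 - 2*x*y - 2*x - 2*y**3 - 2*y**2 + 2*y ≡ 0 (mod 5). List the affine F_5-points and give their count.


Affine F_5-points: {(0, 0), (0, 2), (1, 4), (2, 0), (3, 2)}; count = 5.

For each of the 25 pairs (x, y) ∈ F_5², evaluate f(x, y) mod 5. Record the zeros.
  x = 0: [0↦0, 1↦3, 2↦0, 3↦4, 4↦3]  zeros at y ∈ {0, 2}
  x = 1: [0↦2, 1↦3, 2↦1, 3↦4, 4↦0]  zeros at y ∈ {4}
  x = 2: [0↦0, 1↦1, 2↦2, 3↦1, 4↦1]  zeros at y ∈ {0}
  x = 3: [0↦1, 1↦4, 2↦0, 3↦2, 4↦3]  zeros at y ∈ {2}
  x = 4: [0↦2, 1↦4, 2↦2, 3↦4, 4↦3]  zeros at y ∈ ∅
Collecting zeros: affine points = {(0, 0), (0, 2), (1, 4), (2, 0), (3, 2)}.
Total count |C(F_5)_aff| = 5.


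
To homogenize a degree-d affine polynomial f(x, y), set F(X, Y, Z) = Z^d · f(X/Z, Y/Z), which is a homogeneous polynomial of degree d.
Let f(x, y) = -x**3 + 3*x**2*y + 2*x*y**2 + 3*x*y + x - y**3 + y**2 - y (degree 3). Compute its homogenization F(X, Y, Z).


F(X, Y, Z) = -X**3 + 3*X**2*Y + 2*X*Y**2 + 3*X*Y*Z + X*Z**2 - Y**3 + Y**2*Z - Y*Z**2

deg(f) = 3.
Substitute x = X/Z, y = Y/Z into f, then multiply by Z^3.
  monomial -1·x^3·y^0 ↦ -1·X^3·Y^0·Z^0.
  monomial 3·x^2·y^1 ↦ 3·X^2·Y^1·Z^0.
  monomial 2·x^1·y^2 ↦ 2·X^1·Y^2·Z^0.
  monomial 3·x^1·y^1 ↦ 3·X^1·Y^1·Z^1.
  monomial 1·x^1·y^0 ↦ 1·X^1·Y^0·Z^2.
  monomial -1·x^0·y^3 ↦ -1·X^0·Y^3·Z^0.
  monomial 1·x^0·y^2 ↦ 1·X^0·Y^2·Z^1.
  monomial -1·x^0·y^1 ↦ -1·X^0·Y^1·Z^2.
Collecting: F(X, Y, Z) = -X**3 + 3*X**2*Y + 2*X*Y**2 + 3*X*Y*Z + X*Z**2 - Y**3 + Y**2*Z - Y*Z**2.


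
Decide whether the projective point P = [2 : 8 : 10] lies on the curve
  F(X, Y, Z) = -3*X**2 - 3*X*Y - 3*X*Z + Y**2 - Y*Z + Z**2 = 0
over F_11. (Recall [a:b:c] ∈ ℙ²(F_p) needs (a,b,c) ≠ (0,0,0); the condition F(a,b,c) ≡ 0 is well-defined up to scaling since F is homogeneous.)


F(2,8,10) ≡ 8 (mod 11); P is NOT on the curve.

Evaluate F(2, 8, 10) term-by-term (mod 11).
  -3*X**2 ↦ -3·4·1·1 = -12
  -3*X*Y ↦ -3·2·8·1 = -48
  -3*X*Z ↦ -3·2·1·10 = -60
  Y**2 ↦ 1·1·64·1 = 64
  -Y*Z ↦ -1·1·8·10 = -80
  Z**2 ↦ 1·1·1·100 = 100
Sum: F(2, 8, 10) = (-12) + (-48) + (-60) + (64) + (-80) + (100) = -36.
Reducing mod 11: -36 ≡ 8 (mod 11).
Since F(a, b, c) ≡ 8 ≠ 0 (mod 11), P does NOT lie on the curve.


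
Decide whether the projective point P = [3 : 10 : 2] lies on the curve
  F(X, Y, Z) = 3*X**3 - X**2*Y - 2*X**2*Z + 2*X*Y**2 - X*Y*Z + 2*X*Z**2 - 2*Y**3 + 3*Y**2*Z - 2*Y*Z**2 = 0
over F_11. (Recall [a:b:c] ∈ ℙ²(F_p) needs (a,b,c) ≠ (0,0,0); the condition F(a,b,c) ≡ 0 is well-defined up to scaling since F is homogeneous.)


F(3,10,2) ≡ 7 (mod 11); P is NOT on the curve.

Evaluate F(3, 10, 2) term-by-term (mod 11).
  3*X**3 ↦ 3·27·1·1 = 81
  -X**2*Y ↦ -1·9·10·1 = -90
  -2*X**2*Z ↦ -2·9·1·2 = -36
  2*X*Y**2 ↦ 2·3·100·1 = 600
  -X*Y*Z ↦ -1·3·10·2 = -60
  2*X*Z**2 ↦ 2·3·1·4 = 24
  -2*Y**3 ↦ -2·1·1000·1 = -2000
  3*Y**2*Z ↦ 3·1·100·2 = 600
  -2*Y*Z**2 ↦ -2·1·10·4 = -80
Sum: F(3, 10, 2) = (81) + (-90) + (-36) + (600) + (-60) + (24) + (-2000) + (600) + (-80) = -961.
Reducing mod 11: -961 ≡ 7 (mod 11).
Since F(a, b, c) ≡ 7 ≠ 0 (mod 11), P does NOT lie on the curve.


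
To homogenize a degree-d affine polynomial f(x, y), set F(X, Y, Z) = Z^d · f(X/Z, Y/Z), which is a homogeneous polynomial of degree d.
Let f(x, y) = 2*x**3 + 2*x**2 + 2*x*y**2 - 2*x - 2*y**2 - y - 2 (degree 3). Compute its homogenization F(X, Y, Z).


F(X, Y, Z) = 2*X**3 + 2*X**2*Z + 2*X*Y**2 - 2*X*Z**2 - 2*Y**2*Z - Y*Z**2 - 2*Z**3

deg(f) = 3.
Substitute x = X/Z, y = Y/Z into f, then multiply by Z^3.
  monomial 2·x^3·y^0 ↦ 2·X^3·Y^0·Z^0.
  monomial 2·x^2·y^0 ↦ 2·X^2·Y^0·Z^1.
  monomial 2·x^1·y^2 ↦ 2·X^1·Y^2·Z^0.
  monomial -2·x^1·y^0 ↦ -2·X^1·Y^0·Z^2.
  monomial -2·x^0·y^2 ↦ -2·X^0·Y^2·Z^1.
  monomial -1·x^0·y^1 ↦ -1·X^0·Y^1·Z^2.
  monomial -2·x^0·y^0 ↦ -2·X^0·Y^0·Z^3.
Collecting: F(X, Y, Z) = 2*X**3 + 2*X**2*Z + 2*X*Y**2 - 2*X*Z**2 - 2*Y**2*Z - Y*Z**2 - 2*Z**3.


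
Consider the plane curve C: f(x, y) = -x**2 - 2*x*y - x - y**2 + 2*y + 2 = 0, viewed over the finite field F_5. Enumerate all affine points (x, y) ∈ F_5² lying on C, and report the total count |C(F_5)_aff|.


Affine F_5-points: {(1, 0), (3, 0), (3, 1), (4, 1), (4, 3)}; count = 5.

For each of the 25 pairs (x, y) ∈ F_5², evaluate f(x, y) mod 5. Record the zeros.
  x = 0: [0↦2, 1↦3, 2↦2, 3↦4, 4↦4]  zeros at y ∈ ∅
  x = 1: [0↦0, 1↦4, 2↦1, 3↦1, 4↦4]  zeros at y ∈ {0}
  x = 2: [0↦1, 1↦3, 2↦3, 3↦1, 4↦2]  zeros at y ∈ ∅
  x = 3: [0↦0, 1↦0, 2↦3, 3↦4, 4↦3]  zeros at y ∈ {0, 1}
  x = 4: [0↦2, 1↦0, 2↦1, 3↦0, 4↦2]  zeros at y ∈ {1, 3}
Collecting zeros: affine points = {(1, 0), (3, 0), (3, 1), (4, 1), (4, 3)}.
Total count |C(F_5)_aff| = 5.


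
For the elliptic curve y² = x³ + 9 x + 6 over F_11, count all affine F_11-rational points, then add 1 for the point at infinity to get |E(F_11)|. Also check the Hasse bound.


Affine points = {(1, 4), (1, 7), (3, 4), (3, 7), (5, 0), (6, 1), (6, 10), (7, 4), (7, 7)}; affine count = 9; |E(F_11)| = 10.

Discriminant check: Δ ∝ 4a³ + 27b² = 4·9³ + 27·6² = 4·729 + 27·36 ≡ 5 (mod 11). Nonzero ⇒ E is nonsingular.
For each x ∈ F_11, compute rhs = x³ + 9·x + 6 mod 11, then count y ∈ F_11 with y² ≡ rhs.
  x = 0: rhs = 6, matching y values: none (0 points).
  x = 1: rhs = 5, matching y values: 4, 7 (2 points).
  x = 2: rhs = 10, matching y values: none (0 points).
  x = 3: rhs = 5, matching y values: 4, 7 (2 points).
  x = 4: rhs = 7, matching y values: none (0 points).
  x = 5: rhs = 0, matching y values: 0 (1 points).
  x = 6: rhs = 1, matching y values: 1, 10 (2 points).
  x = 7: rhs = 5, matching y values: 4, 7 (2 points).
  x = 8: rhs = 7, matching y values: none (0 points).
  x = 9: rhs = 2, matching y values: none (0 points).
  x = 10: rhs = 7, matching y values: none (0 points).
Total affine count: 9.
Full point count |E(F_11)| = 9 + 1 = 10.
Hasse bound: |10 − (11+1)| = |-2| = 2 ≤ 2√11 ≈ 6.6332 ✓.


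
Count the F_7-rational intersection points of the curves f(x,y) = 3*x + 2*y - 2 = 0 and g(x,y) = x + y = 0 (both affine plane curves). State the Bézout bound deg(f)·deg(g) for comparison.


Common zeros: {(2, 5)}; count = 1; Bézout bound = 1.

deg(f) = 1, deg(g) = 1, so Bézout bound = 1.
Scan x ∈ F_7. For each x, list the y ∈ F_7 with f(x, y) ≡ 0 and those with g(x, y) ≡ 0 (mod 7); the common zeros in that column are the intersection.
  x = 0: f ≡ 0 at y ∈ {1}; g ≡ 0 at y ∈ {0}; common: ∅.
  x = 1: f ≡ 0 at y ∈ {3}; g ≡ 0 at y ∈ {6}; common: ∅.
  x = 2: f ≡ 0 at y ∈ {5}; g ≡ 0 at y ∈ {5}; common: {5}.
  x = 3: f ≡ 0 at y ∈ {0}; g ≡ 0 at y ∈ {4}; common: ∅.
  x = 4: f ≡ 0 at y ∈ {2}; g ≡ 0 at y ∈ {3}; common: ∅.
  x = 5: f ≡ 0 at y ∈ {4}; g ≡ 0 at y ∈ {2}; common: ∅.
  x = 6: f ≡ 0 at y ∈ {6}; g ≡ 0 at y ∈ {1}; common: ∅.
Collecting: common zeros = {(2, 5)}, so the count is 1.
Comparison with the Bézout bound: 1 ≤ 1 = deg(f)·deg(g), as expected for curves with no common component (the bound is attained).


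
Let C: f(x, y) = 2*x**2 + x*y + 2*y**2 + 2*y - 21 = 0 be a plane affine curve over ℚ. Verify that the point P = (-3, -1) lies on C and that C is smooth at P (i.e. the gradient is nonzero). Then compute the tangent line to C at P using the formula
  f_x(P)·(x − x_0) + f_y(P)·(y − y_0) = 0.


Tangent line at P: -13*x - 5*y - 44 = 0.

Step 1: f(-3, -1) = 0, so P lies on C.
Step 2: partial derivatives
  f_x(x, y) = 4*x + y, f_y(x, y) = x + 4*y + 2.
  f_x(P) = -13, f_y(P) = -5 (gradient nonzero, so P is smooth).
Step 3: tangent line at P: -13·(x − -3) + -5·(y − -1) = 0.
Expanding: -13*x - 5*y - 44 = 0.


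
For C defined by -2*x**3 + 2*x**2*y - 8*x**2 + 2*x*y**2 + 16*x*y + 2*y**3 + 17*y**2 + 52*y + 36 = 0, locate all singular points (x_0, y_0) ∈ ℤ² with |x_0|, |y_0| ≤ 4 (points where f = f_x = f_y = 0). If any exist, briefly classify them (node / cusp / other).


Singular points: {(-2, -2)}; classification: cusp.

Compute partial derivatives:
  f_x = -6*x**2 + 4*x*y - 16*x + 2*y**2 + 16*y.
  f_y = 2*x**2 + 4*x*y + 16*x + 6*y**2 + 34*y + 52.
Scan x_0 ∈ {−4, ..., 4}. For each x_0, f_y(x_0, y) is a polynomial in y; find its integer roots y ∈ {−4, ..., 4}, then test f_x and f at those candidates.
  x = -4: f_y(-4, y) = 6*y**2 + 18*y + 20; no integer root y with |y| ≤ 4.
  x = -3: f_y(-3, y) = 6*y**2 + 22*y + 22; no integer root y with |y| ≤ 4.
  x = -2: f_y(-2, y) = 6*y**2 + 26*y + 28; vanishes at y ∈ {-2}. (-2, -2): f_x = 0, f = 0 — SINGULAR.
  x = -1: f_y(-1, y) = 6*y**2 + 30*y + 38; no integer root y with |y| ≤ 4.
  x = 0: f_y(0, y) = 6*y**2 + 34*y + 52; no integer root y with |y| ≤ 4.
  x = 1: f_y(1, y) = 6*y**2 + 38*y + 70; no integer root y with |y| ≤ 4.
  x = 2: f_y(2, y) = 6*y**2 + 42*y + 92; no integer root y with |y| ≤ 4.
  x = 3: f_y(3, y) = 6*y**2 + 46*y + 118; no integer root y with |y| ≤ 4.
  x = 4: f_y(4, y) = 6*y**2 + 50*y + 148; no integer root y with |y| ≤ 4.
Only singular point on the grid: (-2, -2).
Classify: substitute x = -2 + u, y = -2 + v and expand: f = -2*u**3 + 2*u**2*v + 2*u*v**2 + 2*v**3 + v**2.
No constant or linear terms (consistent with a singular point). Quadratic part: v**2. Cubic part: -2*u**3 + 2*u**2*v + 2*u*v**2 + 2*v**3.
The quadratic part v**2 is a perfect square, so there is a single (double) tangent line v = 0, i.e. y = -2. Restricting the cubic part to that line (v = 0) leaves -2*u**3 ≠ 0, so f is not divisible by v and the branch is v² ≈ 2*u**3 to lowest order — this is a cusp.
Classification: cusp.


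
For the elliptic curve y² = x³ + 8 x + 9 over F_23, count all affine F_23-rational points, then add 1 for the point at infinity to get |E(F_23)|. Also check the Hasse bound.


Affine points = {(0, 3), (0, 20), (1, 8), (1, 15), (4, 6), (4, 17), (5, 6), (5, 17), (10, 10), (10, 13), (11, 5), (11, 18), (12, 4), (12, 19), (14, 6), (14, 17), (15, 10), (15, 13), (16, 1), (16, 22), (20, 2), (20, 21), (21, 10), (21, 13), (22, 0)}; affine count = 25; |E(F_23)| = 26.

Discriminant check: Δ ∝ 4a³ + 27b² = 4·8³ + 27·9² = 4·512 + 27·81 ≡ 3 (mod 23). Nonzero ⇒ E is nonsingular.
For each x ∈ F_23, compute rhs = x³ + 8·x + 9 mod 23, then count y ∈ F_23 with y² ≡ rhs.
  x = 0: rhs = 9, matching y values: 3, 20 (2 points).
  x = 1: rhs = 18, matching y values: 8, 15 (2 points).
  x = 2: rhs = 10, matching y values: none (0 points).
  x = 3: rhs = 14, matching y values: none (0 points).
  x = 4: rhs = 13, matching y values: 6, 17 (2 points).
  x = 5: rhs = 13, matching y values: 6, 17 (2 points).
  x = 6: rhs = 20, matching y values: none (0 points).
  x = 7: rhs = 17, matching y values: none (0 points).
  x = 8: rhs = 10, matching y values: none (0 points).
  x = 9: rhs = 5, matching y values: none (0 points).
  x = 10: rhs = 8, matching y values: 10, 13 (2 points).
  x = 11: rhs = 2, matching y values: 5, 18 (2 points).
  x = 12: rhs = 16, matching y values: 4, 19 (2 points).
  x = 13: rhs = 10, matching y values: none (0 points).
  x = 14: rhs = 13, matching y values: 6, 17 (2 points).
  x = 15: rhs = 8, matching y values: 10, 13 (2 points).
  x = 16: rhs = 1, matching y values: 1, 22 (2 points).
  x = 17: rhs = 21, matching y values: none (0 points).
  x = 18: rhs = 5, matching y values: none (0 points).
  x = 19: rhs = 5, matching y values: none (0 points).
  x = 20: rhs = 4, matching y values: 2, 21 (2 points).
  x = 21: rhs = 8, matching y values: 10, 13 (2 points).
  x = 22: rhs = 0, matching y values: 0 (1 points).
Total affine count: 25.
Full point count |E(F_23)| = 25 + 1 = 26.
Hasse bound: |26 − (23+1)| = |2| = 2 ≤ 2√23 ≈ 9.5917 ✓.


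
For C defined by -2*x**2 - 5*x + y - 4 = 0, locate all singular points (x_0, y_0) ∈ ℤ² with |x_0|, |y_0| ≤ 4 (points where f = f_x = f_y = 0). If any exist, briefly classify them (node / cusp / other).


No singular points in the scanned grid; C is smooth there.

Compute partial derivatives:
  f_x = -4*x - 5.
  f_y = 1.
f_y = 1 is a nonzero constant, so f_y never vanishes: no point (x, y) can satisfy f = f_x = f_y = 0. In particular no (x, y) ∈ {−4, ..., 4}² is singular; the curve is smooth.


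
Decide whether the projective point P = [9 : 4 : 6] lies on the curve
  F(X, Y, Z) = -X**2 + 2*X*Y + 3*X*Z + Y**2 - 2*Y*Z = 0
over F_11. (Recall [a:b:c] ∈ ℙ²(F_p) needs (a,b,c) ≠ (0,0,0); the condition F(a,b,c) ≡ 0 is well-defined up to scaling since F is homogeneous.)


F(9,4,6) ≡ 0 (mod 11); P is on the curve.

Evaluate F(9, 4, 6) term-by-term (mod 11).
  -X**2 ↦ -1·81·1·1 = -81
  2*X*Y ↦ 2·9·4·1 = 72
  3*X*Z ↦ 3·9·1·6 = 162
  Y**2 ↦ 1·1·16·1 = 16
  -2*Y*Z ↦ -2·1·4·6 = -48
Sum: F(9, 4, 6) = (-81) + (72) + (162) + (16) + (-48) = 121.
Reducing mod 11: 121 ≡ 0 (mod 11).
Since F(a, b, c) ≡ 0 (mod 11), P lies on the curve.


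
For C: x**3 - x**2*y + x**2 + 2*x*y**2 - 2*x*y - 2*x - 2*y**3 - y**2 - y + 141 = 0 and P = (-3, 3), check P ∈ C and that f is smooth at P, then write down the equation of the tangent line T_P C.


Tangent line at P: 49*x - 100*y + 447 = 0.

Step 1: f(-3, 3) = 0, so P lies on C.
Step 2: partial derivatives
  f_x(x, y) = 3*x**2 - 2*x*y + 2*x + 2*y**2 - 2*y - 2, f_y(x, y) = -x**2 + 4*x*y - 2*x - 6*y**2 - 2*y - 1.
  f_x(P) = 49, f_y(P) = -100 (gradient nonzero, so P is smooth).
Step 3: tangent line at P: 49·(x − -3) + -100·(y − 3) = 0.
Expanding: 49*x - 100*y + 447 = 0.


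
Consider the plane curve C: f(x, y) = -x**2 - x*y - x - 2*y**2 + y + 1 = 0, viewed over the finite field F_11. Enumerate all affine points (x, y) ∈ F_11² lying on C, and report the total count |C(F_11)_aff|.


Affine F_11-points: {(0, 1), (0, 5), (1, 4), (1, 7), (2, 7), (2, 9), (3, 0), (3, 10), (4, 2), (5, 4), (5, 5), (6, 6), (6, 8), (7, 0), (7, 8), (8, 3), (8, 10), (9, 1), (9, 6), (10, 3), (10, 9)}; count = 21.

For each of the 121 pairs (x, y) ∈ F_11², evaluate f(x, y) mod 11. Record the zeros.
  x = 0: [0↦1, 1↦0, 2↦6, 3↦8, 4↦6, 5↦0, 6↦1, 7↦9, 8↦2, 9↦2, 10↦9]  zeros at y ∈ {1, 5}
  x = 1: [0↦10, 1↦8, 2↦2, 3↦3, 4↦0, 5↦4, 6↦4, 7↦0, 8↦3, 9↦2, 10↦8]  zeros at y ∈ {4, 7}
  x = 2: [0↦6, 1↦3, 2↦7, 3↦7, 4↦3, 5↦6, 6↦5, 7↦0, 8↦2, 9↦0, 10↦5]  zeros at y ∈ {7, 9}
  x = 3: [0↦0, 1↦7, 2↦10, 3↦9, 4↦4, 5↦6, 6↦4, 7↦9, 8↦10, 9↦7, 10↦0]  zeros at y ∈ {0, 10}
  x = 4: [0↦3, 1↦9, 2↦0, 3↦9, 4↦3, 5↦4, 6↦1, 7↦5, 8↦5, 9↦1, 10↦4]  zeros at y ∈ {2}
  x = 5: [0↦4, 1↦9, 2↦10, 3↦7, 4↦0, 5↦0, 6↦7, 7↦10, 8↦9, 9↦4, 10↦6]  zeros at y ∈ {4, 5}
  x = 6: [0↦3, 1↦7, 2↦7, 3↦3, 4↦6, 5↦5, 6↦0, 7↦2, 8↦0, 9↦5, 10↦6]  zeros at y ∈ {6, 8}
  x = 7: [0↦0, 1↦3, 2↦2, 3↦8, 4↦10, 5↦8, 6↦2, 7↦3, 8↦0, 9↦4, 10↦4]  zeros at y ∈ {0, 8}
  x = 8: [0↦6, 1↦8, 2↦6, 3↦0, 4↦1, 5↦9, 6↦2, 7↦2, 8↦9, 9↦1, 10↦0]  zeros at y ∈ {3, 10}
  x = 9: [0↦10, 1↦0, 2↦8, 3↦1, 4↦1, 5↦8, 6↦0, 7↦10, 8↦5, 9↦7, 10↦5]  zeros at y ∈ {1, 6}
  x = 10: [0↦1, 1↦1, 2↦8, 3↦0, 4↦10, 5↦5, 6↦7, 7↦5, 8↦10, 9↦0, 10↦8]  zeros at y ∈ {3, 9}
Collecting zeros: affine points = {(0, 1), (0, 5), (1, 4), (1, 7), (2, 7), (2, 9), (3, 0), (3, 10), (4, 2), (5, 4), (5, 5), (6, 6), (6, 8), (7, 0), (7, 8), (8, 3), (8, 10), (9, 1), (9, 6), (10, 3), (10, 9)}.
Total count |C(F_11)_aff| = 21.


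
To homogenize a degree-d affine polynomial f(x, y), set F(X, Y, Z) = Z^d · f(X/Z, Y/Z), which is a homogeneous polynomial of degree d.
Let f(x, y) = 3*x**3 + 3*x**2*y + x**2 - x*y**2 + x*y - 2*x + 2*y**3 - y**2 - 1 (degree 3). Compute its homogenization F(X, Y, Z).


F(X, Y, Z) = 3*X**3 + 3*X**2*Y + X**2*Z - X*Y**2 + X*Y*Z - 2*X*Z**2 + 2*Y**3 - Y**2*Z - Z**3

deg(f) = 3.
Substitute x = X/Z, y = Y/Z into f, then multiply by Z^3.
  monomial 3·x^3·y^0 ↦ 3·X^3·Y^0·Z^0.
  monomial 3·x^2·y^1 ↦ 3·X^2·Y^1·Z^0.
  monomial 1·x^2·y^0 ↦ 1·X^2·Y^0·Z^1.
  monomial -1·x^1·y^2 ↦ -1·X^1·Y^2·Z^0.
  monomial 1·x^1·y^1 ↦ 1·X^1·Y^1·Z^1.
  monomial -2·x^1·y^0 ↦ -2·X^1·Y^0·Z^2.
  monomial 2·x^0·y^3 ↦ 2·X^0·Y^3·Z^0.
  monomial -1·x^0·y^2 ↦ -1·X^0·Y^2·Z^1.
  monomial -1·x^0·y^0 ↦ -1·X^0·Y^0·Z^3.
Collecting: F(X, Y, Z) = 3*X**3 + 3*X**2*Y + X**2*Z - X*Y**2 + X*Y*Z - 2*X*Z**2 + 2*Y**3 - Y**2*Z - Z**3.


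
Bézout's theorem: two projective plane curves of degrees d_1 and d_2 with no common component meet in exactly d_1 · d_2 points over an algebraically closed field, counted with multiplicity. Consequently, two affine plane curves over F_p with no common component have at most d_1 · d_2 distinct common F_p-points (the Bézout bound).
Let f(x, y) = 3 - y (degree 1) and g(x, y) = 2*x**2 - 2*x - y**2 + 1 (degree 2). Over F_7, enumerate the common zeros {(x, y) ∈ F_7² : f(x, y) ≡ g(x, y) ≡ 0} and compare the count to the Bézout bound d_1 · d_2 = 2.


Common zeros: ∅; count = 0; Bézout bound = 2.

deg(f) = 1, deg(g) = 2, so Bézout bound = 2.
Scan x ∈ F_7. For each x, list the y ∈ F_7 with f(x, y) ≡ 0 and those with g(x, y) ≡ 0 (mod 7); the common zeros in that column are the intersection.
  x = 0: f ≡ 0 at y ∈ {3}; g ≡ 0 at y ∈ {1, 6}; common: ∅.
  x = 1: f ≡ 0 at y ∈ {3}; g ≡ 0 at y ∈ {1, 6}; common: ∅.
  x = 2: f ≡ 0 at y ∈ {3}; g ≡ 0 at y ∈ ∅; common: ∅.
  x = 3: f ≡ 0 at y ∈ {3}; g ≡ 0 at y ∈ ∅; common: ∅.
  x = 4: f ≡ 0 at y ∈ {3}; g ≡ 0 at y ∈ {2, 5}; common: ∅.
  x = 5: f ≡ 0 at y ∈ {3}; g ≡ 0 at y ∈ ∅; common: ∅.
  x = 6: f ≡ 0 at y ∈ {3}; g ≡ 0 at y ∈ ∅; common: ∅.
Collecting: common zeros = ∅, so the count is 0.
Comparison with the Bézout bound: 0 ≤ 2 = deg(f)·deg(g), as expected for curves with no common component (the affine F_7-count falls short of the bound because intersections may lie at infinity, over extension fields, or carry multiplicity).


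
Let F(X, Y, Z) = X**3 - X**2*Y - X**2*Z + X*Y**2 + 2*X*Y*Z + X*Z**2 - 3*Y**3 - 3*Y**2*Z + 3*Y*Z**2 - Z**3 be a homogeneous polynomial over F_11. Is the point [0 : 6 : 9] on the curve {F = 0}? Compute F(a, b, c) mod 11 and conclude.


F(0,6,9) ≡ 0 (mod 11); P is on the curve.

Evaluate F(0, 6, 9) term-by-term (mod 11).
  X**3 ↦ 1·0·1·1 = 0
  -X**2*Y ↦ -1·0·6·1 = 0
  -X**2*Z ↦ -1·0·1·9 = 0
  X*Y**2 ↦ 1·0·36·1 = 0
  2*X*Y*Z ↦ 2·0·6·9 = 0
  X*Z**2 ↦ 1·0·1·81 = 0
  -3*Y**3 ↦ -3·1·216·1 = -648
  -3*Y**2*Z ↦ -3·1·36·9 = -972
  3*Y*Z**2 ↦ 3·1·6·81 = 1458
  -Z**3 ↦ -1·1·1·729 = -729
Sum: F(0, 6, 9) = (0) + (0) + (0) + (0) + (0) + (0) + (-648) + (-972) + (1458) + (-729) = -891.
Reducing mod 11: -891 ≡ 0 (mod 11).
Since F(a, b, c) ≡ 0 (mod 11), P lies on the curve.


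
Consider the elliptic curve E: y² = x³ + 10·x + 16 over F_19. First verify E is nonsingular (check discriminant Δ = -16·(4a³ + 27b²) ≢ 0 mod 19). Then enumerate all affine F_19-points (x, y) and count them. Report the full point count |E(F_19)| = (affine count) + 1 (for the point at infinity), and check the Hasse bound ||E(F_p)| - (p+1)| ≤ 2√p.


Affine points = {(0, 4), (0, 15), (2, 5), (2, 14), (3, 4), (3, 15), (4, 5), (4, 14), (5, 1), (5, 18), (6, 8), (6, 11), (7, 7), (7, 12), (8, 0), (13, 5), (13, 14), (15, 8), (15, 11), (16, 4), (16, 15), (17, 8), (17, 11), (18, 9), (18, 10)}; affine count = 25; |E(F_19)| = 26.

Discriminant check: Δ ∝ 4a³ + 27b² = 4·10³ + 27·16² = 4·1000 + 27·256 ≡ 6 (mod 19). Nonzero ⇒ E is nonsingular.
For each x ∈ F_19, compute rhs = x³ + 10·x + 16 mod 19, then count y ∈ F_19 with y² ≡ rhs.
  x = 0: rhs = 16, matching y values: 4, 15 (2 points).
  x = 1: rhs = 8, matching y values: none (0 points).
  x = 2: rhs = 6, matching y values: 5, 14 (2 points).
  x = 3: rhs = 16, matching y values: 4, 15 (2 points).
  x = 4: rhs = 6, matching y values: 5, 14 (2 points).
  x = 5: rhs = 1, matching y values: 1, 18 (2 points).
  x = 6: rhs = 7, matching y values: 8, 11 (2 points).
  x = 7: rhs = 11, matching y values: 7, 12 (2 points).
  x = 8: rhs = 0, matching y values: 0 (1 points).
  x = 9: rhs = 18, matching y values: none (0 points).
  x = 10: rhs = 14, matching y values: none (0 points).
  x = 11: rhs = 13, matching y values: none (0 points).
  x = 12: rhs = 2, matching y values: none (0 points).
  x = 13: rhs = 6, matching y values: 5, 14 (2 points).
  x = 14: rhs = 12, matching y values: none (0 points).
  x = 15: rhs = 7, matching y values: 8, 11 (2 points).
  x = 16: rhs = 16, matching y values: 4, 15 (2 points).
  x = 17: rhs = 7, matching y values: 8, 11 (2 points).
  x = 18: rhs = 5, matching y values: 9, 10 (2 points).
Total affine count: 25.
Full point count |E(F_19)| = 25 + 1 = 26.
Hasse bound: |26 − (19+1)| = |6| = 6 ≤ 2√19 ≈ 8.7178 ✓.


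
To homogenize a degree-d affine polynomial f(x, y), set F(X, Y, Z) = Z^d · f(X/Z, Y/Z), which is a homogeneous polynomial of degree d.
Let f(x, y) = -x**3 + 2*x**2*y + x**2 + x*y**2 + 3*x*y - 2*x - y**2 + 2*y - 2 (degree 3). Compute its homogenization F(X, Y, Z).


F(X, Y, Z) = -X**3 + 2*X**2*Y + X**2*Z + X*Y**2 + 3*X*Y*Z - 2*X*Z**2 - Y**2*Z + 2*Y*Z**2 - 2*Z**3

deg(f) = 3.
Substitute x = X/Z, y = Y/Z into f, then multiply by Z^3.
  monomial -1·x^3·y^0 ↦ -1·X^3·Y^0·Z^0.
  monomial 2·x^2·y^1 ↦ 2·X^2·Y^1·Z^0.
  monomial 1·x^2·y^0 ↦ 1·X^2·Y^0·Z^1.
  monomial 1·x^1·y^2 ↦ 1·X^1·Y^2·Z^0.
  monomial 3·x^1·y^1 ↦ 3·X^1·Y^1·Z^1.
  monomial -2·x^1·y^0 ↦ -2·X^1·Y^0·Z^2.
  monomial -1·x^0·y^2 ↦ -1·X^0·Y^2·Z^1.
  monomial 2·x^0·y^1 ↦ 2·X^0·Y^1·Z^2.
  monomial -2·x^0·y^0 ↦ -2·X^0·Y^0·Z^3.
Collecting: F(X, Y, Z) = -X**3 + 2*X**2*Y + X**2*Z + X*Y**2 + 3*X*Y*Z - 2*X*Z**2 - Y**2*Z + 2*Y*Z**2 - 2*Z**3.


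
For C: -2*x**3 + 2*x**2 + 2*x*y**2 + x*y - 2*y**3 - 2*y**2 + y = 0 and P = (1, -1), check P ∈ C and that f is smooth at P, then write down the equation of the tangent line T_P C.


Tangent line at P: -x - 4*y - 3 = 0.

Step 1: f(1, -1) = 0, so P lies on C.
Step 2: partial derivatives
  f_x(x, y) = -6*x**2 + 4*x + 2*y**2 + y, f_y(x, y) = 4*x*y + x - 6*y**2 - 4*y + 1.
  f_x(P) = -1, f_y(P) = -4 (gradient nonzero, so P is smooth).
Step 3: tangent line at P: -1·(x − 1) + -4·(y − -1) = 0.
Expanding: -x - 4*y - 3 = 0.


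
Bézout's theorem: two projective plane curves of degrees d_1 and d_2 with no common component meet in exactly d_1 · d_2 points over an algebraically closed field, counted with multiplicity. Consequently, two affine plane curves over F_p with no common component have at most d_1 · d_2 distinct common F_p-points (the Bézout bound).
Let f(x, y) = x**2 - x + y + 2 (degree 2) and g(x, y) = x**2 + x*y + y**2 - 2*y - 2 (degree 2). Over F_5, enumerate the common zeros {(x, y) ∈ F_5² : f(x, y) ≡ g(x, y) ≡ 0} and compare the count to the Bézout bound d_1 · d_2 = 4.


Common zeros: {(1, 3)}; count = 1; Bézout bound = 4.

deg(f) = 2, deg(g) = 2, so Bézout bound = 4.
Scan x ∈ F_5. For each x, list the y ∈ F_5 with f(x, y) ≡ 0 and those with g(x, y) ≡ 0 (mod 5); the common zeros in that column are the intersection.
  x = 0: f ≡ 0 at y ∈ {3}; g ≡ 0 at y ∈ ∅; common: ∅.
  x = 1: f ≡ 0 at y ∈ {3}; g ≡ 0 at y ∈ {3}; common: {3}.
  x = 2: f ≡ 0 at y ∈ {1}; g ≡ 0 at y ∈ ∅; common: ∅.
  x = 3: f ≡ 0 at y ∈ {2}; g ≡ 0 at y ∈ ∅; common: ∅.
  x = 4: f ≡ 0 at y ∈ {1}; g ≡ 0 at y ∈ ∅; common: ∅.
Collecting: common zeros = {(1, 3)}, so the count is 1.
Comparison with the Bézout bound: 1 ≤ 4 = deg(f)·deg(g), as expected for curves with no common component (the affine F_5-count falls short of the bound because intersections may lie at infinity, over extension fields, or carry multiplicity).


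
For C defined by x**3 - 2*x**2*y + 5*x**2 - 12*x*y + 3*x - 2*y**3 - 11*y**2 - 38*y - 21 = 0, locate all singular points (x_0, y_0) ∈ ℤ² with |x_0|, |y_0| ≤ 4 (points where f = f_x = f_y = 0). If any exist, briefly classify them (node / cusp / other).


Singular points: {(-3, -2)}; classification: cusp.

Compute partial derivatives:
  f_x = 3*x**2 - 4*x*y + 10*x - 12*y + 3.
  f_y = -2*x**2 - 12*x - 6*y**2 - 22*y - 38.
Scan x_0 ∈ {−4, ..., 4}. For each x_0, f_y(x_0, y) is a polynomial in y; find its integer roots y ∈ {−4, ..., 4}, then test f_x and f at those candidates.
  x = -4: f_y(-4, y) = -6*y**2 - 22*y - 22; no integer root y with |y| ≤ 4.
  x = -3: f_y(-3, y) = -6*y**2 - 22*y - 20; vanishes at y ∈ {-2}. (-3, -2): f_x = 0, f = 0 — SINGULAR.
  x = -2: f_y(-2, y) = -6*y**2 - 22*y - 22; no integer root y with |y| ≤ 4.
  x = -1: f_y(-1, y) = -6*y**2 - 22*y - 28; no integer root y with |y| ≤ 4.
  x = 0: f_y(0, y) = -6*y**2 - 22*y - 38; no integer root y with |y| ≤ 4.
  x = 1: f_y(1, y) = -6*y**2 - 22*y - 52; no integer root y with |y| ≤ 4.
  x = 2: f_y(2, y) = -6*y**2 - 22*y - 70; no integer root y with |y| ≤ 4.
  x = 3: f_y(3, y) = -6*y**2 - 22*y - 92; no integer root y with |y| ≤ 4.
  x = 4: f_y(4, y) = -6*y**2 - 22*y - 118; no integer root y with |y| ≤ 4.
Only singular point on the grid: (-3, -2).
Classify: substitute x = -3 + u, y = -2 + v and expand: f = u**3 - 2*u**2*v - 2*v**3 + v**2.
No constant or linear terms (consistent with a singular point). Quadratic part: v**2. Cubic part: u**3 - 2*u**2*v - 2*v**3.
The quadratic part v**2 is a perfect square, so there is a single (double) tangent line v = 0, i.e. y = -2. Restricting the cubic part to that line (v = 0) leaves u**3 ≠ 0, so f is not divisible by v and the branch is v² ≈ -u**3 to lowest order — this is a cusp.
Classification: cusp.


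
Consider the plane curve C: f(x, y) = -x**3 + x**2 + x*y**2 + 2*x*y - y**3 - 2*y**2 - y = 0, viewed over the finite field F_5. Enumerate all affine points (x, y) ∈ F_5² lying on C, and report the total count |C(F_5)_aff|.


Affine F_5-points: {(0, 0), (0, 4), (1, 0), (1, 2), (4, 1)}; count = 5.

For each of the 25 pairs (x, y) ∈ F_5², evaluate f(x, y) mod 5. Record the zeros.
  x = 0: [0↦0, 1↦1, 2↦2, 3↦2, 4↦0]  zeros at y ∈ {0, 4}
  x = 1: [0↦0, 1↦4, 2↦0, 3↦2, 4↦4]  zeros at y ∈ {0, 2}
  x = 2: [0↦1, 1↦3, 2↦4, 3↦3, 4↦4]  zeros at y ∈ ∅
  x = 3: [0↦2, 1↦2, 2↦3, 3↦4, 4↦4]  zeros at y ∈ ∅
  x = 4: [0↦2, 1↦0, 2↦1, 3↦4, 4↦3]  zeros at y ∈ {1}
Collecting zeros: affine points = {(0, 0), (0, 4), (1, 0), (1, 2), (4, 1)}.
Total count |C(F_5)_aff| = 5.


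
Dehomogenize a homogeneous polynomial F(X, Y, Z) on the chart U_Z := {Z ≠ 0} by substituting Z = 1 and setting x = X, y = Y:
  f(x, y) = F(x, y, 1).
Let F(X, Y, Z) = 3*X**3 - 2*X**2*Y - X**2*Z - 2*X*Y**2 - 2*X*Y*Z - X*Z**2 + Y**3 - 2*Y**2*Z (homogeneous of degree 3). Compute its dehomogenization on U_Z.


f(x, y) = 3*x**3 - 2*x**2*y - x**2 - 2*x*y**2 - 2*x*y - x + y**3 - 2*y**2

On U_Z we set Z = 1. Each monomial c·X^i·Y^j·Z^k in F becomes c·x^i·y^j·1^k = c·x^i·y^j.
Substituting Z = 1: F(X, Y, 1) = 3*x**3 - 2*x**2*y - x**2 - 2*x*y**2 - 2*x*y - x + y**3 - 2*y**2.
Note: deg(f) ≤ deg(F) = 3; strict inequality happens when F is divisible by Z (lost terms).


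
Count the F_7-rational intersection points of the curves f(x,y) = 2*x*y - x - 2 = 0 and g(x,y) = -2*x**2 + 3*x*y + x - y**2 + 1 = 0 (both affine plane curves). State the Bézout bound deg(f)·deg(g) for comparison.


Common zeros: {(2, 1), (3, 2)}; count = 2; Bézout bound = 4.

deg(f) = 2, deg(g) = 2, so Bézout bound = 4.
Scan x ∈ F_7. For each x, list the y ∈ F_7 with f(x, y) ≡ 0 and those with g(x, y) ≡ 0 (mod 7); the common zeros in that column are the intersection.
  x = 0: f ≡ 0 at y ∈ ∅; g ≡ 0 at y ∈ {1, 6}; common: ∅.
  x = 1: f ≡ 0 at y ∈ {5}; g ≡ 0 at y ∈ {0, 3}; common: ∅.
  x = 2: f ≡ 0 at y ∈ {1}; g ≡ 0 at y ∈ {1, 5}; common: {1}.
  x = 3: f ≡ 0 at y ∈ {2}; g ≡ 0 at y ∈ {0, 2}; common: {2}.
  x = 4: f ≡ 0 at y ∈ {6}; g ≡ 0 at y ∈ {2, 3}; common: ∅.
  x = 5: f ≡ 0 at y ∈ {0}; g ≡ 0 at y ∈ {4}; common: ∅.
  x = 6: f ≡ 0 at y ∈ {3}; g ≡ 0 at y ∈ {5, 6}; common: ∅.
Collecting: common zeros = {(2, 1), (3, 2)}, so the count is 2.
Comparison with the Bézout bound: 2 ≤ 4 = deg(f)·deg(g), as expected for curves with no common component (the affine F_7-count falls short of the bound because intersections may lie at infinity, over extension fields, or carry multiplicity).


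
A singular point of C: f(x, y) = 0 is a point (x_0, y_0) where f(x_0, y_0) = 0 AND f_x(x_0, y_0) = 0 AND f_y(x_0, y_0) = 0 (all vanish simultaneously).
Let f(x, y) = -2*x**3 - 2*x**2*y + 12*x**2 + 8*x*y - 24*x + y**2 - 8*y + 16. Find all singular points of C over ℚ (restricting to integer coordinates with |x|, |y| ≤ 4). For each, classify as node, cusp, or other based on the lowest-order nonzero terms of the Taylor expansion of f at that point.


Singular points: {(2, 0)}; classification: cusp.

Compute partial derivatives:
  f_x = -6*x**2 - 4*x*y + 24*x + 8*y - 24.
  f_y = -2*x**2 + 8*x + 2*y - 8.
Scan x_0 ∈ {−4, ..., 4}. For each x_0, f_y(x_0, y) is a polynomial in y; find its integer roots y ∈ {−4, ..., 4}, then test f_x and f at those candidates.
  x = -4: f_y(-4, y) = 2*y - 72; no integer root y with |y| ≤ 4.
  x = -3: f_y(-3, y) = 2*y - 50; no integer root y with |y| ≤ 4.
  x = -2: f_y(-2, y) = 2*y - 32; no integer root y with |y| ≤ 4.
  x = -1: f_y(-1, y) = 2*y - 18; no integer root y with |y| ≤ 4.
  x = 0: f_y(0, y) = 2*y - 8; vanishes at y ∈ {4}. (0, 4): f_x = 8 ≠ 0.
  x = 1: f_y(1, y) = 2*y - 2; vanishes at y ∈ {1}. (1, 1): f_x = -2 ≠ 0.
  x = 2: f_y(2, y) = 2*y; vanishes at y ∈ {0}. (2, 0): f_x = 0, f = 0 — SINGULAR.
  x = 3: f_y(3, y) = 2*y - 2; vanishes at y ∈ {1}. (3, 1): f_x = -10 ≠ 0.
  x = 4: f_y(4, y) = 2*y - 8; vanishes at y ∈ {4}. (4, 4): f_x = -56 ≠ 0.
Only singular point on the grid: (2, 0).
Classify: substitute x = 2 + u, y = 0 + v and expand: f = -2*u**3 - 2*u**2*v + v**2.
No constant or linear terms (consistent with a singular point). Quadratic part: v**2. Cubic part: -2*u**3 - 2*u**2*v.
The quadratic part v**2 is a perfect square, so there is a single (double) tangent line v = 0, i.e. y = 0. Restricting the cubic part to that line (v = 0) leaves -2*u**3 ≠ 0, so f is not divisible by v and the branch is v² ≈ 2*u**3 to lowest order — this is a cusp.
Classification: cusp.


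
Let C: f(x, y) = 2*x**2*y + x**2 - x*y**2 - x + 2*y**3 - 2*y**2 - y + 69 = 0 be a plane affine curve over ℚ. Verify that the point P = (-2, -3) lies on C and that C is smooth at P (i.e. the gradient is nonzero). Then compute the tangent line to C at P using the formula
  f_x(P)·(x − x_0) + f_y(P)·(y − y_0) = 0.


Tangent line at P: 10*x + 61*y + 203 = 0.

Step 1: f(-2, -3) = 0, so P lies on C.
Step 2: partial derivatives
  f_x(x, y) = 4*x*y + 2*x - y**2 - 1, f_y(x, y) = 2*x**2 - 2*x*y + 6*y**2 - 4*y - 1.
  f_x(P) = 10, f_y(P) = 61 (gradient nonzero, so P is smooth).
Step 3: tangent line at P: 10·(x − -2) + 61·(y − -3) = 0.
Expanding: 10*x + 61*y + 203 = 0.


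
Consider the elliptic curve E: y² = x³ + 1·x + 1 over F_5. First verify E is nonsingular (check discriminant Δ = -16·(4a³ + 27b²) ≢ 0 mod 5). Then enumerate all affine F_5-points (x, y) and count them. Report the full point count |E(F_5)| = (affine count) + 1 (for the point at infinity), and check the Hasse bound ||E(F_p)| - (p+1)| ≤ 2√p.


Affine points = {(0, 1), (0, 4), (2, 1), (2, 4), (3, 1), (3, 4), (4, 2), (4, 3)}; affine count = 8; |E(F_5)| = 9.

Discriminant check: Δ ∝ 4a³ + 27b² = 4·1³ + 27·1² = 4·1 + 27·1 ≡ 1 (mod 5). Nonzero ⇒ E is nonsingular.
For each x ∈ F_5, compute rhs = x³ + 1·x + 1 mod 5, then count y ∈ F_5 with y² ≡ rhs.
  x = 0: rhs = 1, matching y values: 1, 4 (2 points).
  x = 1: rhs = 3, matching y values: none (0 points).
  x = 2: rhs = 1, matching y values: 1, 4 (2 points).
  x = 3: rhs = 1, matching y values: 1, 4 (2 points).
  x = 4: rhs = 4, matching y values: 2, 3 (2 points).
Total affine count: 8.
Full point count |E(F_5)| = 8 + 1 = 9.
Hasse bound: |9 − (5+1)| = |3| = 3 ≤ 2√5 ≈ 4.4721 ✓.


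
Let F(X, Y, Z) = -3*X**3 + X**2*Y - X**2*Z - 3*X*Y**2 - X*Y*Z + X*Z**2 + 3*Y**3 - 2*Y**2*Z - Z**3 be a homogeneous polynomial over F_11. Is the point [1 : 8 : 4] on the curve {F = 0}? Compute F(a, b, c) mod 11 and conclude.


F(1,8,4) ≡ 5 (mod 11); P is NOT on the curve.

Evaluate F(1, 8, 4) term-by-term (mod 11).
  -3*X**3 ↦ -3·1·1·1 = -3
  X**2*Y ↦ 1·1·8·1 = 8
  -X**2*Z ↦ -1·1·1·4 = -4
  -3*X*Y**2 ↦ -3·1·64·1 = -192
  -X*Y*Z ↦ -1·1·8·4 = -32
  X*Z**2 ↦ 1·1·1·16 = 16
  3*Y**3 ↦ 3·1·512·1 = 1536
  -2*Y**2*Z ↦ -2·1·64·4 = -512
  -Z**3 ↦ -1·1·1·64 = -64
Sum: F(1, 8, 4) = (-3) + (8) + (-4) + (-192) + (-32) + (16) + (1536) + (-512) + (-64) = 753.
Reducing mod 11: 753 ≡ 5 (mod 11).
Since F(a, b, c) ≡ 5 ≠ 0 (mod 11), P does NOT lie on the curve.


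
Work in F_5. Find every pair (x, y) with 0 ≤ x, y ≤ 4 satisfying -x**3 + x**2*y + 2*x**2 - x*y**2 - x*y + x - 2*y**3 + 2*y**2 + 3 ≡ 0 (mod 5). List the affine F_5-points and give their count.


Affine F_5-points: {(0, 2), (1, 0), (1, 3), (2, 0), (2, 1), (2, 4), (3, 1), (4, 0), (4, 2)}; count = 9.

For each of the 25 pairs (x, y) ∈ F_5², evaluate f(x, y) mod 5. Record the zeros.
  x = 0: [0↦3, 1↦3, 2↦0, 3↦2, 4↦2]  zeros at y ∈ {2}
  x = 1: [0↦0, 1↦4, 2↦3, 3↦0, 4↦3]  zeros at y ∈ {0, 3}
  x = 2: [0↦0, 1↦0, 2↦3, 3↦2, 4↦0]  zeros at y ∈ {0, 1, 4}
  x = 3: [0↦2, 1↦0, 2↦4, 3↦2, 4↦2]  zeros at y ∈ {1}
  x = 4: [0↦0, 1↦3, 2↦0, 3↦4, 4↦3]  zeros at y ∈ {0, 2}
Collecting zeros: affine points = {(0, 2), (1, 0), (1, 3), (2, 0), (2, 1), (2, 4), (3, 1), (4, 0), (4, 2)}.
Total count |C(F_5)_aff| = 9.
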